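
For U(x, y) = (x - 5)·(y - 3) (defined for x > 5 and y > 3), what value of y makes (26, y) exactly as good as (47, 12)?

U(47, 12) = 378.
Set U(26, y) = 378 and solve.
With x = 26: (26 − 5) = 21, so (y − 3) = 378/21 = 18.
So y = 3 + 18 = 21.
Check: U(26, 21) = 378.

y = 21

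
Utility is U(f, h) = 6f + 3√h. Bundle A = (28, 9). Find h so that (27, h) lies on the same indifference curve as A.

h = 25

U(28, 9) = 177.
Set U(27, h) = 177 and solve.
With f = 27: 3√h = 177 − 6·27 = 15, so √h = 5 and h = 25.
Check: U(27, 25) = 177.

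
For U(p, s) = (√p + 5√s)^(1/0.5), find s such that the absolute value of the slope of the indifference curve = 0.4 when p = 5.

For CES with ρ = 0.5, MRS = (1/5)·√(s/p).
Setting (1/5)·√(s/5) = 0.4 gives √(s/5) = 2, so s/5 = 4 and s = 20.

s = 20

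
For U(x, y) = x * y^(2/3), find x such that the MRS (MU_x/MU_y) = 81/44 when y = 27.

x = 22

MU_x = y^(2/3) and MU_y = 2/3·x·y^(-1/3).
MRS = MU_x/MU_y = (1.5)·y/x.
Substitute y = 27: MRS = 40.5/x. Setting 40.5/x = 81/44 gives x = 40.5/(81/44) = 22.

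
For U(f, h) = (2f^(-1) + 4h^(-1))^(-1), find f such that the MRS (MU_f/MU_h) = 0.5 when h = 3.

For CES with ρ = -1, MRS = (2/4)·(h/f)^2.
Setting (2/4)·(3/f)^2 = 0.5 gives (3/f)^2 = 1, so 3/f = 1 and f = 3.

f = 3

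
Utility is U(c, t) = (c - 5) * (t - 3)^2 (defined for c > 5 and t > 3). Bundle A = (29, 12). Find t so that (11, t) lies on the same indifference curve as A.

t = 21

U(29, 12) = 1944.
Set U(11, t) = 1944 and solve.
With c = 11: (11 − 5) = 6, so (t − 3)^2 = 1944/6 = 324.
Taking the square root (with t > 3): t − 3 = 18, so t = 21.
Check: U(11, 21) = 1944.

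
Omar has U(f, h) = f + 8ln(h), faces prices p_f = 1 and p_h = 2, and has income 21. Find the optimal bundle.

MU_f = 1, MU_h = 8/h.
MRS = 1 ÷ (8/h).
Tangency: set MRS = p_f/p_h = 1/2 = 0.5.
MRS depends only on h: 0.125·h = 0.5 ⇒ h* = 0.5/0.125 = 4.
From the budget, 1·f = 21 − 2·4 = 13, so f* = 13.

f* = 13, h* = 4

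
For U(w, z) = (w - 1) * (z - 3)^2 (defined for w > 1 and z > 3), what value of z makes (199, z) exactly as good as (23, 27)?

z = 11

U(23, 27) = 12672.
Set U(199, z) = 12672 and solve.
With w = 199: (199 − 1) = 198, so (z − 3)^2 = 12672/198 = 64.
Taking the square root (with z > 3): z − 3 = 8, so z = 11.
Check: U(199, 11) = 12672.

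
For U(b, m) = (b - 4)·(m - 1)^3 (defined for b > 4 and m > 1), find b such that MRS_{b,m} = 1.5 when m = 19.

b = 8

MU_b = (m−1)^3, MU_m = 3·(b−4)·(m−1)^2.
MRS = (1/3)·(m−1)/(b−4).
Substitute m = 19: MRS = 6/(b − 4). Setting this equal to 1.5 gives b − 4 = 6/1.5 = 4, so b = 8.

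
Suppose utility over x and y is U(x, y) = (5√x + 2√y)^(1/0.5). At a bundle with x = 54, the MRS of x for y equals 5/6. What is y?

y = 6

For CES with ρ = 0.5, MRS = (5/2)·√(y/x).
Setting (5/2)·√(y/54) = 5/6 gives √(y/54) = 1/3, so y/54 = 1/9 and y = 6.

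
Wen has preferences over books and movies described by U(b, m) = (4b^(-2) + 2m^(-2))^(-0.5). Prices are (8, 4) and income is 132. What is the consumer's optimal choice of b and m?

For CES with ρ = -2, MRS = (4/2)·(m/b)^3.
Tangency: set MRS = p_b/p_m = 8/4 = 2.
So (m/b)^3 = 1; taking the cube root, m/b = 1, i.e. m = b.
Substitute into the budget 8·b + 4·m = 132: 12·b = 132, so b* = 11 and m* = 11.

b* = 11, m* = 11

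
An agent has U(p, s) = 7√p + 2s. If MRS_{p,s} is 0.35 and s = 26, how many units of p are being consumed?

p = 25

MU_p = 7/(2√p), MU_s = 2.
MRS = 7/(2√p) ÷ 2.
MRS depends only on p: 1.75/√p = 0.35 ⇒ √p = 1.75/0.35 = 5 ⇒ p = 25.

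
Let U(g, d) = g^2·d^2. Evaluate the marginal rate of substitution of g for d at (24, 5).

MU_g = 2·g·d^2 and MU_d = 2·g^2·d.
MRS = MU_g/MU_d = d/g.
At (24, 5): MRS = 5/24.
So at (24, 5) the consumer would give up 5/24 units of d for one more unit of g.

MRS = 5/24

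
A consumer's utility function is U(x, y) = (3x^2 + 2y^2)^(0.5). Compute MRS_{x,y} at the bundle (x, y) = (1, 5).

MRS = 0.3

For CES with ρ = 2, MRS = (3/2)·(y/x)^(-1).
At (1, 5): MRS = 0.3.
So at (1, 5) the consumer would give up 0.3 units of y for one more unit of x.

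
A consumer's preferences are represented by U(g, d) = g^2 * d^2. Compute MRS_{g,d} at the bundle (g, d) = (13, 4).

MU_g = 2·g·d^2 and MU_d = 2·g^2·d.
MRS = MU_g/MU_d = d/g.
At (13, 4): MRS = 4/13.
That is, one extra unit of g is worth 4/13 units of d at the margin.

MRS = 4/13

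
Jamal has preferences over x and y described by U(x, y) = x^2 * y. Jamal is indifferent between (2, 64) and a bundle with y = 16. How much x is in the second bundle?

x = 4

U(2, 64) = 256.
Set U(x, 16) = 256 and solve.
With y = 16: x^2 = 256/16 = 16; taking the square root, x = 4.
Check: U(4, 16) = 256.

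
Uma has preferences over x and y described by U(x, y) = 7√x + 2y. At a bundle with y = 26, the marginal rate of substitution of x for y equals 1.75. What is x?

x = 1

MU_x = 7/(2√x), MU_y = 2.
MRS = 7/(2√x) ÷ 2.
MRS depends only on x: 1.75/√x = 1.75 ⇒ √x = 1.75/1.75 = 1 ⇒ x = 1.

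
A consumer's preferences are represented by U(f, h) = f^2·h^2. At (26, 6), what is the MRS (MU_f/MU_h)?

MRS = 3/13

MU_f = 2·f·h^2 and MU_h = 2·f^2·h.
MRS = MU_f/MU_h = h/f.
At (26, 6): MRS = 3/13.
The indifference curve has slope −3/13 at this bundle.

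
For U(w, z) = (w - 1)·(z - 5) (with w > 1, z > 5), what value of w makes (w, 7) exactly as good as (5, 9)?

U(5, 9) = 16.
Set U(w, 7) = 16 and solve.
With z = 7: (7 − 5) = 2, so (w − 1) = 16/2 = 8.
So w = 1 + 8 = 9.
Check: U(9, 7) = 16.

w = 9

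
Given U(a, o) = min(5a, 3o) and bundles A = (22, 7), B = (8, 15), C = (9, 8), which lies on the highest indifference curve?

Evaluate utility at each bundle:
U(A) = 21.
U(B) = 40.
U(C) = 24.
Highest utility is B, so B ≻ C ≻ A.

Bundle B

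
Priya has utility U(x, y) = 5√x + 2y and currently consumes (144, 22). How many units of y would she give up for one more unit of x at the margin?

MU_x = 5/(2√x), MU_y = 2.
MRS = 5/(2√x) ÷ 2.
At (144, 22): MRS = 5/48.
So at (144, 22) the consumer would give up 5/48 units of y for one more unit of x.

MRS = 5/48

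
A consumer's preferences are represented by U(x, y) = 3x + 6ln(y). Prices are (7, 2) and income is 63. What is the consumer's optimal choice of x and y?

MU_x = 3, MU_y = 6/y.
MRS = 3 ÷ (6/y).
Tangency: set MRS = p_x/p_y = 7/2 = 3.5.
MRS depends only on y: 0.5·y = 3.5 ⇒ y* = 3.5/0.5 = 7.
From the budget, 7·x = 63 − 2·7 = 49, so x* = 7.

x* = 7, y* = 7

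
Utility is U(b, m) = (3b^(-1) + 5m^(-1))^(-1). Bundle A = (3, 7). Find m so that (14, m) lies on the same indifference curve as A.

U depends on (b, m) only through S = 3b^(-1) + 5m^(-1), so equal utility means equal S. At (3, 7): S = 12/7.
With b = 14: 3·14^(-1) = 3/14, so 5m^(-1) = 12/7 − 3/14 = 1.5, i.e. m^(-1) = 0.3.
Hence m = 1/0.3 = 10/3.
Check: U(14, 10/3) = 0.5833.

m = 10/3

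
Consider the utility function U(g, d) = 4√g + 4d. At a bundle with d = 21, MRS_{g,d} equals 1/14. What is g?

g = 49

MU_g = 4/(2√g), MU_d = 4.
MRS = 4/(2√g) ÷ 4.
MRS depends only on g: 0.5/√g = 1/14 ⇒ √g = 0.5/(1/14) = 7 ⇒ g = 49.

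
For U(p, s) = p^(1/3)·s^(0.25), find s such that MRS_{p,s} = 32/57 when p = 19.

s = 8

MU_p = 1/3·p^(-2/3)·s^(0.25) and MU_s = 0.25·p^(1/3)·s^(-0.75).
MRS = MU_p/MU_s = (4/3)·s/p.
Substitute p = 19: MRS = s/14.25. Setting s/14.25 = 32/57 gives s = (32/57)·14.25 = 8.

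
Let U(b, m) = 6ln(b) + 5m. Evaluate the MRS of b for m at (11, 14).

MRS = 6/55

MU_b = 6/b, MU_m = 5.
MRS = 6/b ÷ 5.
At (11, 14): MRS = 6/55.
That is, one extra unit of b is worth 6/55 units of m at the margin.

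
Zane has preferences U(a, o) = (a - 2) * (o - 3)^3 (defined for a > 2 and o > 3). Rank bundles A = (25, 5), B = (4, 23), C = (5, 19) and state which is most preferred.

Bundle B

Evaluate utility at each bundle:
U(A) = 184.
U(B) = 16000.
U(C) = 12288.
Highest utility is B, so B ≻ C ≻ A.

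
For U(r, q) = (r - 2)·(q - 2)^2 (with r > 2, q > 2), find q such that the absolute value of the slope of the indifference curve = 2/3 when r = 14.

MU_r = (q−2)^2, MU_q = 2·(r−2)·(q−2).
MRS = (1/2)·(q−2)/(r−2).
Substitute r = 14: MRS = (q − 2)/24. Setting this equal to 2/3 gives q − 2 = (2/3)·24 = 16, so q = 18.

q = 18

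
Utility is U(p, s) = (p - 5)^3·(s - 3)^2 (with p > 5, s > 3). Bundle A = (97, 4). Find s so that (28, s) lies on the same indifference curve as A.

U(97, 4) = 778688.
Set U(28, s) = 778688 and solve.
With p = 28: (28 − 5)^3 = 12167, so (s − 3)^2 = 778688/12167 = 64.
Taking the square root (with s > 3): s − 3 = 8, so s = 11.
Check: U(28, 11) = 778688.

s = 11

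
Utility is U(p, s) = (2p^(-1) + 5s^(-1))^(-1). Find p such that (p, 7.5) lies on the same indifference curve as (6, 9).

U depends on (p, s) only through S = 2p^(-1) + 5s^(-1), so equal utility means equal S. At (6, 9): S = 8/9.
With s = 7.5: 5·7.5^(-1) = 2/3, so 2p^(-1) = 8/9 − 2/3 = 2/9, i.e. p^(-1) = 1/9.
Hence p = 1/(1/9) = 9.
Check: U(9, 7.5) = 1.125.

p = 9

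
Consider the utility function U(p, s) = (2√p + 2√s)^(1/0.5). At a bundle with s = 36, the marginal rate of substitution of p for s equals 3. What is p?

p = 4

For CES with ρ = 0.5, MRS = √(s/p).
Setting √(36/p) = 3 gives 36/p = 9 and p = 4.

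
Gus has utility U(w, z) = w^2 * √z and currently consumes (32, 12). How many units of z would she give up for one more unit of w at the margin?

MU_w = 2·w·√z and MU_z = 0.5·w^2·z^(-0.5).
MRS = MU_w/MU_z = (4)·z/w.
At (32, 12): MRS = 1.5.
So at (32, 12) the consumer would give up 1.5 units of z for one more unit of w.

MRS = 1.5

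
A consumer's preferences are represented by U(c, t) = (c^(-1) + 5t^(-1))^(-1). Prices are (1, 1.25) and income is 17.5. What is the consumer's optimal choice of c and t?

c* = 5, t* = 10

For CES with ρ = -1, MRS = (1/5)·(t/c)^2.
Tangency: set MRS = p_c/p_t = 1/1.25 = 0.8.
So (t/c)^2 = 4; taking the square root, t/c = 2, i.e. t = 2·c.
Substitute into the budget 1·c + 1.25·t = 17.5: 3.5·c = 17.5, so c* = 5 and t* = 2·5 = 10.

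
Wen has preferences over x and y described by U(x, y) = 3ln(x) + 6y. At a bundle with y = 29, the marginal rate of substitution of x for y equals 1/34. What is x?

x = 17

MU_x = 3/x, MU_y = 6.
MRS = 3/x ÷ 6.
MRS depends only on x: 0.5/x = 1/34 ⇒ x = 0.5/(1/34) = 17.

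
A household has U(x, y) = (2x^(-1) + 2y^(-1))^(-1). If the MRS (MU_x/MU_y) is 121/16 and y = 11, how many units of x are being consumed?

For CES with ρ = -1, MRS = (y/x)^2.
Setting (11/x)^2 = 121/16 gives 11/x = 2.75 and x = 4.

x = 4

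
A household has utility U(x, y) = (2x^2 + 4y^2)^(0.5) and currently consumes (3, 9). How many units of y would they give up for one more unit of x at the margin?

For CES with ρ = 2, MRS = (2/4)·(y/x)^(-1).
At (3, 9): MRS = 1/6.
That is, one extra unit of x is worth 1/6 units of y at the margin.

MRS = 1/6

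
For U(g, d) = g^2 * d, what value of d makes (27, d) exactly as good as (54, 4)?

d = 16

U(54, 4) = 11664.
Set U(27, d) = 11664 and solve.
With g = 27: 27^2 = 729, so d = 11664/729 = 16.
Check: U(27, 16) = 11664.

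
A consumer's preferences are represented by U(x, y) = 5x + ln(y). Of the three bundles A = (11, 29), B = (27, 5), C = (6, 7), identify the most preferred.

Bundle B

Evaluate utility at each bundle:
U(A) = 58.367.
U(B) = 136.609.
U(C) = 31.946.
Highest utility is B, so B ≻ A ≻ C.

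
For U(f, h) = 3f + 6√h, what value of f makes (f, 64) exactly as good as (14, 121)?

f = 20

U(14, 121) = 108.
Set U(f, 64) = 108 and solve.
With h = 64: √64 = 8, so 3f = 108 − 6·8 = 60 and f = 20.
Check: U(20, 64) = 108.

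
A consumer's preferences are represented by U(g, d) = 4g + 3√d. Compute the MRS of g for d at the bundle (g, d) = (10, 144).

MRS = 32

MU_g = 4, MU_d = 3/(2√d).
MRS = 4 ÷ (3/(2√d)).
At (10, 144): MRS = 32.
That is, one extra unit of g is worth 32 units of d at the margin.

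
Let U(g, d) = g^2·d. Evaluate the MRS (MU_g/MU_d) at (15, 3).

MU_g = 2·g·d and MU_d = g^2.
MRS = MU_g/MU_d = (2/1)·d/g.
At (15, 3): MRS = 0.4.
That is, one extra unit of g is worth 0.4 units of d at the margin.

MRS = 0.4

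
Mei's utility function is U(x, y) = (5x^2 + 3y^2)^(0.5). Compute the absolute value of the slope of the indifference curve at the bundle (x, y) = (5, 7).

MRS = 25/21

For CES with ρ = 2, MRS = (5/3)·(y/x)^(-1).
At (5, 7): MRS = 25/21.
That is, one extra unit of x is worth 25/21 units of y at the margin.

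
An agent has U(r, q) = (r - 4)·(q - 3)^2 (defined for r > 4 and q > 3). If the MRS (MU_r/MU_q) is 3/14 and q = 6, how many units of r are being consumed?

r = 11

MU_r = (q−3)^2, MU_q = 2·(r−4)·(q−3).
MRS = (1/2)·(q−3)/(r−4).
Substitute q = 6: MRS = 1.5/(r − 4). Setting this equal to 3/14 gives r − 4 = 1.5/(3/14) = 7, so r = 11.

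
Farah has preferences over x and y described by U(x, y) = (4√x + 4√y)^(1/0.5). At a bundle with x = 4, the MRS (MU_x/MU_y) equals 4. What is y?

For CES with ρ = 0.5, MRS = √(y/x).
Setting √(y/4) = 4 gives y/4 = 16 and y = 64.

y = 64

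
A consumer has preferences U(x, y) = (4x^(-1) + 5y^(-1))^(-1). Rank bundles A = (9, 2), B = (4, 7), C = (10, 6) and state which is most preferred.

Bundle C

Evaluate utility at each bundle:
U(A) = 0.340.
U(B) = 0.583.
U(C) = 0.811.
Highest utility is C, so C ≻ B ≻ A.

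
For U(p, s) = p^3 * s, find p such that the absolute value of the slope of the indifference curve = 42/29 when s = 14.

MU_p = 3·p^2·s and MU_s = p^3.
MRS = MU_p/MU_s = (3/1)·s/p.
Substitute s = 14: MRS = 42/p. Setting 42/p = 42/29 gives p = 42/(42/29) = 29.

p = 29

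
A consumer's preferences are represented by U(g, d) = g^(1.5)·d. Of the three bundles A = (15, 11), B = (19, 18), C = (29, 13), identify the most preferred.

Evaluate utility at each bundle:
U(A) = 639.042.
U(B) = 1490.743.
U(C) = 2030.207.
Highest utility is C, so C ≻ B ≻ A.

Bundle C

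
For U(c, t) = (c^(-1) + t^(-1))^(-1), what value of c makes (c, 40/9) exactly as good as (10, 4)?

U depends on (c, t) only through S = c^(-1) + t^(-1), so equal utility means equal S. At (10, 4): S = 0.35.
With t = 40/9: (40/9)^(-1) = 9/40, so c^(-1) = 0.35 − 9/40 = 0.125.
Hence c = 1/0.125 = 8.
Check: U(8, 40/9) = 2.8571.

c = 8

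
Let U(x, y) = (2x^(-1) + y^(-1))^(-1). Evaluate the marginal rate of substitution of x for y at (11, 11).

For CES with ρ = -1, MRS = (2/1)·(y/x)^2.
At (11, 11): MRS = 2.
So at (11, 11) the consumer would give up 2 units of y for one more unit of x.

MRS = 2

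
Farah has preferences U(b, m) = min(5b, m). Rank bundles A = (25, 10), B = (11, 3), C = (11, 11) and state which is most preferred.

Bundle C

Evaluate utility at each bundle:
U(A) = 10.
U(B) = 3.
U(C) = 11.
Highest utility is C, so C ≻ A ≻ B.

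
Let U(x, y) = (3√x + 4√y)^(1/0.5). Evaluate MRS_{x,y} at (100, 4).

MRS = 0.15

For CES with ρ = 0.5, MRS = (3/4)·√(y/x).
At (100, 4): MRS = 0.15.
The indifference curve has slope −0.15 at this bundle.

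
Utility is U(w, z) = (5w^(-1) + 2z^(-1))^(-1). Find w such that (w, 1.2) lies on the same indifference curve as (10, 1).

w = 6

U depends on (w, z) only through S = 5w^(-1) + 2z^(-1), so equal utility means equal S. At (10, 1): S = 2.5.
With z = 1.2: 2·1.2^(-1) = 5/3, so 5w^(-1) = 2.5 − 5/3 = 5/6, i.e. w^(-1) = 1/6.
Hence w = 1/(1/6) = 6.
Check: U(6, 1.2) = 0.4.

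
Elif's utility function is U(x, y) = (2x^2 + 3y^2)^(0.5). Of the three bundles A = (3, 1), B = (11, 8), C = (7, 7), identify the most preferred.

Bundle B

Evaluate utility at each bundle:
U(A) = 4.583.
U(B) = 20.833.
U(C) = 15.652.
Highest utility is B, so B ≻ C ≻ A.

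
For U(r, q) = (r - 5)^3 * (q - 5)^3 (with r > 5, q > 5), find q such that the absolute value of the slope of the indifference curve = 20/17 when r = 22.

q = 25

MU_r = 3·(r−5)^2·(q−5)^3, MU_q = 3·(r−5)^3·(q−5)^2.
MRS = (q−5)/(r−5).
Substitute r = 22: MRS = (q − 5)/17. Setting this equal to 20/17 gives q − 5 = (20/17)·17 = 20, so q = 25.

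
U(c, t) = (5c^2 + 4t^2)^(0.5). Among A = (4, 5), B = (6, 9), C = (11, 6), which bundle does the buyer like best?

Bundle C

Evaluate utility at each bundle:
U(A) = 13.416.
U(B) = 22.450.
U(C) = 27.368.
Highest utility is C, so C ≻ B ≻ A.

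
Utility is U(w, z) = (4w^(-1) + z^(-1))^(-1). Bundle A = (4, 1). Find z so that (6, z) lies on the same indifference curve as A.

z = 0.75

U depends on (w, z) only through S = 4w^(-1) + z^(-1), so equal utility means equal S. At (4, 1): S = 2.
With w = 6: 4·6^(-1) = 2/3, so z^(-1) = 2 − 2/3 = 4/3.
Hence z = 1/(4/3) = 0.75.
Check: U(6, 0.75) = 0.5.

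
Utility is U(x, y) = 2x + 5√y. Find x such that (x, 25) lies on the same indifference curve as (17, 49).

x = 22

U(17, 49) = 69.
Set U(x, 25) = 69 and solve.
With y = 25: √25 = 5, so 2x = 69 − 5·5 = 44 and x = 22.
Check: U(22, 25) = 69.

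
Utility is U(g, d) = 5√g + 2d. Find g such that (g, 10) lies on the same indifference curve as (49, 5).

g = 25

U(49, 5) = 45.
Set U(g, 10) = 45 and solve.
With d = 10: 5√g = 45 − 2·10 = 25, so √g = 5 and g = 25.
Check: U(25, 10) = 45.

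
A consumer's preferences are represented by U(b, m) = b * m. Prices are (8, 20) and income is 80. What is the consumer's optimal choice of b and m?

MU_b = m and MU_m = b.
MRS = MU_b/MU_m = m/b.
Tangency: set MRS = p_b/p_m = 8/20 = 0.4.
So m/b = 0.4, i.e. m = 0.4·b.
Substitute into the budget 8·b + 20·m = 80: 16·b = 80, so b* = 5.
Then m* = 0.4·5 = 2.

b* = 5, m* = 2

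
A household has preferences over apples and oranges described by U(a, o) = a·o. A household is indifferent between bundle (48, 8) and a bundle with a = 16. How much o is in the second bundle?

o = 24

U(48, 8) = 384.
Set U(16, o) = 384 and solve.
With a = 16: o = 384/16 = 24.
Check: U(16, 24) = 384.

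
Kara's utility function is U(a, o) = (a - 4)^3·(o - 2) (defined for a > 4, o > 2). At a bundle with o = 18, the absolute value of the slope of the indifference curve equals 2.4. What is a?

a = 24

MU_a = 3·(a−4)^2·(o−2), MU_o = (a−4)^3.
MRS = (3/1)·(o−2)/(a−4).
Substitute o = 18: MRS = 48/(a − 4). Setting this equal to 2.4 gives a − 4 = 48/2.4 = 20, so a = 24.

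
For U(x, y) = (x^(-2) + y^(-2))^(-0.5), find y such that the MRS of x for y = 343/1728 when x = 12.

For CES with ρ = -2, MRS = (y/x)^3.
Setting (y/12)^3 = 343/1728 gives y/12 = 7/12 and y = 7.

y = 7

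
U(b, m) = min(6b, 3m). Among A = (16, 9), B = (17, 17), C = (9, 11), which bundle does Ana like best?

Bundle B

Evaluate utility at each bundle:
U(A) = 27.
U(B) = 51.
U(C) = 33.
Highest utility is B, so B ≻ C ≻ A.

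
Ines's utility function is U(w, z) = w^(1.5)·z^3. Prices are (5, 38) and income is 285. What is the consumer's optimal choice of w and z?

MU_w = 1.5·√w·z^3 and MU_z = 3·w^(1.5)·z^2.
MRS = MU_w/MU_z = (0.5)·z/w.
Tangency: set MRS = p_w/p_z = 5/38.
So (0.5)·z/w = 5/38, i.e. z = (5/19)·w.
Substitute into the budget 5·w + 38·z = 285: 15·w = 285, so w* = 19.
Then z* = (5/19)·19 = 5.

w* = 19, z* = 5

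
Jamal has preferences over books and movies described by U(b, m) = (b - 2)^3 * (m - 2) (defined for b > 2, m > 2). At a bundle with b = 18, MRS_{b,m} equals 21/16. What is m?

m = 9

MU_b = 3·(b−2)^2·(m−2), MU_m = (b−2)^3.
MRS = (3/1)·(m−2)/(b−2).
Substitute b = 18: MRS = (m − 2)/(16/3). Setting this equal to 21/16 gives m − 2 = (21/16)·(16/3) = 7, so m = 9.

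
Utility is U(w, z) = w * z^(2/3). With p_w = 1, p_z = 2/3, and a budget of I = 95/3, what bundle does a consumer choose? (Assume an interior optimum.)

MU_w = z^(2/3) and MU_z = 2/3·w·z^(-1/3).
MRS = MU_w/MU_z = (1.5)·z/w.
Tangency: set MRS = p_w/p_z = 1/(2/3) = 1.5.
So (1.5)·z/w = 1.5, i.e. z = w.
Substitute into the budget 1·w + (2/3)·z = 95/3: (5/3)·w = 95/3, so w* = 19.
Then z* = 19.

w* = 19, z* = 19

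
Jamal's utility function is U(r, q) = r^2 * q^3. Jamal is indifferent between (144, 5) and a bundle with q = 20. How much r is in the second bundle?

r = 18

U(144, 5) = 2592000.
Set U(r, 20) = 2592000 and solve.
With q = 20: 20^3 = 8000, so r^2 = 2592000/8000 = 324; taking the square root, r = 18.
Check: U(18, 20) = 2592000.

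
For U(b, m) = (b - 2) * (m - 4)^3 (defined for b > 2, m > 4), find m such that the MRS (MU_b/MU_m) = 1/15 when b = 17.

m = 7

MU_b = (m−4)^3, MU_m = 3·(b−2)·(m−4)^2.
MRS = (1/3)·(m−4)/(b−2).
Substitute b = 17: MRS = (m − 4)/45. Setting this equal to 1/15 gives m − 4 = (1/15)·45 = 3, so m = 7.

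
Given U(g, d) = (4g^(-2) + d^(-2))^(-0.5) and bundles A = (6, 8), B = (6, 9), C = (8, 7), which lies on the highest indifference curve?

Evaluate utility at each bundle:
U(A) = 2.809.
U(B) = 2.846.
U(C) = 3.473.
Highest utility is C, so C ≻ B ≻ A.

Bundle C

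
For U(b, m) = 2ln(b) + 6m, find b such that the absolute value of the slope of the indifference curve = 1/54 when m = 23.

b = 18

MU_b = 2/b, MU_m = 6.
MRS = 2/b ÷ 6.
MRS depends only on b: (1/3)/b = 1/54 ⇒ b = (1/3)/(1/54) = 18.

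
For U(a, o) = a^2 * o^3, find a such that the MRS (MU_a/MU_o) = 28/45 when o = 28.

a = 30

MU_a = 2·a·o^3 and MU_o = 3·a^2·o^2.
MRS = MU_a/MU_o = (2/3)·o/a.
Substitute o = 28: MRS = (56/3)/a. Setting (56/3)/a = 28/45 gives a = (56/3)/(28/45) = 30.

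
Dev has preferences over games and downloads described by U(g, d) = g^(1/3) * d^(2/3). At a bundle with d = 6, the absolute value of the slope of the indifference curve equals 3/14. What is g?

MU_g = 1/3·g^(-2/3)·d^(2/3) and MU_d = 2/3·g^(1/3)·d^(-1/3).
MRS = MU_g/MU_d = (0.5)·d/g.
Substitute d = 6: MRS = 3/g. Setting 3/g = 3/14 gives g = 3/(3/14) = 14.

g = 14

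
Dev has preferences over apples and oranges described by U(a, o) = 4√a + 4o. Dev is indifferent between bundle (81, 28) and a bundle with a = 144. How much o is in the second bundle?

U(81, 28) = 148.
Set U(144, o) = 148 and solve.
With a = 144: √144 = 12, so 4o = 148 − 4·12 = 100 and o = 25.
Check: U(144, 25) = 148.

o = 25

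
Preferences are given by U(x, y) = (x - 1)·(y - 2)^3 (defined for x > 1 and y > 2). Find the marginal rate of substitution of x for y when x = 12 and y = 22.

MU_x = (y−2)^3, MU_y = 3·(x−1)·(y−2)^2.
MRS = (1/3)·(y−2)/(x−1).
At (12, 22): MRS = 20/33.
So at (12, 22) the consumer would give up 20/33 units of y for one more unit of x.

MRS = 20/33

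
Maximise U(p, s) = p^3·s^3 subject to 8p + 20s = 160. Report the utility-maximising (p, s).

MU_p = 3·p^2·s^3 and MU_s = 3·p^3·s^2.
MRS = MU_p/MU_s = s/p.
Tangency: set MRS = p_p/p_s = 8/20 = 0.4.
So s/p = 0.4, i.e. s = 0.4·p.
Substitute into the budget 8·p + 20·s = 160: 16·p = 160, so p* = 10.
Then s* = 0.4·10 = 4.

p* = 10, s* = 4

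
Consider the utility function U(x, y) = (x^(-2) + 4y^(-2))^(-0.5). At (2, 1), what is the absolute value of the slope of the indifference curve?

MRS = 1/32

For CES with ρ = -2, MRS = (1/4)·(y/x)^3.
At (2, 1): MRS = 1/32.
That is, one extra unit of x is worth 1/32 units of y at the margin.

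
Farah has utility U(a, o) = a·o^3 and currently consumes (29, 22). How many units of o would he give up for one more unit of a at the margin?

MU_a = o^3 and MU_o = 3·a·o^2.
MRS = MU_a/MU_o = (1/3)·o/a.
At (29, 22): MRS = 22/87.
The indifference curve has slope −22/87 at this bundle.

MRS = 22/87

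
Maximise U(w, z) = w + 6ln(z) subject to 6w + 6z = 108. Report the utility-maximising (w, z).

w* = 12, z* = 6

MU_w = 1, MU_z = 6/z.
MRS = 1 ÷ (6/z).
Tangency: set MRS = p_w/p_z = 6/6 = 1.
MRS depends only on z: (1/6)·z = 1 ⇒ z* = 1/(1/6) = 6.
From the budget, 6·w = 108 − 6·6 = 72, so w* = 12.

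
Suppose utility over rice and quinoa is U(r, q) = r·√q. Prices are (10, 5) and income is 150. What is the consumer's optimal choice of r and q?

MU_r = √q and MU_q = 0.5·r·q^(-0.5).
MRS = MU_r/MU_q = (2)·q/r.
Tangency: set MRS = p_r/p_q = 10/5 = 2.
So (2)·q/r = 2, i.e. q = r.
Substitute into the budget 10·r + 5·q = 150: 15·r = 150, so r* = 10.
Then q* = 10.

r* = 10, q* = 10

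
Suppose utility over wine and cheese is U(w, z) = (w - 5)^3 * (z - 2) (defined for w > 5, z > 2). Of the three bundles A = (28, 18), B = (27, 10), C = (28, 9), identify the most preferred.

Bundle A

Evaluate utility at each bundle:
U(A) = 194672.
U(B) = 85184.
U(C) = 85169.
Highest utility is A, so A ≻ B ≻ C.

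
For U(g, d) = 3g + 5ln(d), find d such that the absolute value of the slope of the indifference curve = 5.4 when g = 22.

MU_g = 3, MU_d = 5/d.
MRS = 3 ÷ (5/d).
MRS depends only on d: 0.6·d = 5.4 ⇒ d = 5.4/0.6 = 9.

d = 9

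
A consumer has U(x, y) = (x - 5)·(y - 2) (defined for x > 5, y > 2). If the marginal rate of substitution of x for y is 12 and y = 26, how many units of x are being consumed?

x = 7

MU_x = (y−2), MU_y = (x−5).
MRS = (y−2)/(x−5).
Substitute y = 26: MRS = 24/(x − 5). Setting this equal to 12 gives x − 5 = 24/12 = 2, so x = 7.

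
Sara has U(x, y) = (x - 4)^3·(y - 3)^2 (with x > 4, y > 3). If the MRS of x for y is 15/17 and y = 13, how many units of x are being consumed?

x = 21

MU_x = 3·(x−4)^2·(y−3)^2, MU_y = 2·(x−4)^3·(y−3).
MRS = (3/2)·(y−3)/(x−4).
Substitute y = 13: MRS = 15/(x − 4). Setting this equal to 15/17 gives x − 4 = 15/(15/17) = 17, so x = 21.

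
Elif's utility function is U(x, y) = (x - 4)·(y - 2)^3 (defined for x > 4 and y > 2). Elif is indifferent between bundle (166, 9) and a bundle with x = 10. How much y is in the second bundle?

y = 23

U(166, 9) = 55566.
Set U(10, y) = 55566 and solve.
With x = 10: (10 − 4) = 6, so (y − 2)^3 = 55566/6 = 9261.
Taking the cube root (with y > 2): y − 2 = 21, so y = 23.
Check: U(10, 23) = 55566.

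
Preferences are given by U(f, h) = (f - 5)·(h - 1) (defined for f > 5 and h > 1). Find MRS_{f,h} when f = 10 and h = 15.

MRS = 2.8

MU_f = (h−1), MU_h = (f−5).
MRS = (h−1)/(f−5).
At (10, 15): MRS = 2.8.
That is, one extra unit of f is worth 2.8 units of h at the margin.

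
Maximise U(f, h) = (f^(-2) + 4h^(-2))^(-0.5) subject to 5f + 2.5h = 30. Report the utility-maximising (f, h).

f* = 3, h* = 6

For CES with ρ = -2, MRS = (1/4)·(h/f)^3.
Tangency: set MRS = p_f/p_h = 5/2.5 = 2.
So (h/f)^3 = 8; taking the cube root, h/f = 2, i.e. h = 2·f.
Substitute into the budget 5·f + 2.5·h = 30: 10·f = 30, so f* = 3 and h* = 2·3 = 6.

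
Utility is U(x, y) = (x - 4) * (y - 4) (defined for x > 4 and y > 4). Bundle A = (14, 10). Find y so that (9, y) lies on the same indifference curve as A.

U(14, 10) = 60.
Set U(9, y) = 60 and solve.
With x = 9: (9 − 4) = 5, so (y − 4) = 60/5 = 12.
So y = 4 + 12 = 16.
Check: U(9, 16) = 60.

y = 16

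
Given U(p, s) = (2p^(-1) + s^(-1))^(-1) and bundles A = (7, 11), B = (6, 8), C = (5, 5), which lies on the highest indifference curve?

Evaluate utility at each bundle:
U(A) = 2.655.
U(B) = 2.182.
U(C) = 1.667.
Highest utility is A, so A ≻ B ≻ C.

Bundle A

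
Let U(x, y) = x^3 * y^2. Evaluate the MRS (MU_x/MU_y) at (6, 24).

MRS = 6

MU_x = 3·x^2·y^2 and MU_y = 2·x^3·y.
MRS = MU_x/MU_y = (3/2)·y/x.
At (6, 24): MRS = 6.
The indifference curve has slope −6 at this bundle.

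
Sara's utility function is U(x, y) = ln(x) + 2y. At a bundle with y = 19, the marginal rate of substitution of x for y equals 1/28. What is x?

x = 14

MU_x = 1/x, MU_y = 2.
MRS = 1/x ÷ 2.
MRS depends only on x: 0.5/x = 1/28 ⇒ x = 0.5/(1/28) = 14.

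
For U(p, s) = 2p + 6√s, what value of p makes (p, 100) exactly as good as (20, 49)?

U(20, 49) = 82.
Set U(p, 100) = 82 and solve.
With s = 100: √100 = 10, so 2p = 82 − 6·10 = 22 and p = 11.
Check: U(11, 100) = 82.

p = 11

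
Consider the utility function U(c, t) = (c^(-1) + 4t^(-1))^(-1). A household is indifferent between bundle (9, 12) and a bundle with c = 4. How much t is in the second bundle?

t = 144/7

U depends on (c, t) only through S = c^(-1) + 4t^(-1), so equal utility means equal S. At (9, 12): S = 4/9.
With c = 4: 4^(-1) = 0.25, so 4t^(-1) = 4/9 − 0.25 = 7/36, i.e. t^(-1) = 7/144.
Hence t = 1/(7/144) = 144/7.
Check: U(4, 144/7) = 2.25.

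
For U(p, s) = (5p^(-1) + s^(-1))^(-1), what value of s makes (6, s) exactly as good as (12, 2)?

U depends on (p, s) only through S = 5p^(-1) + s^(-1), so equal utility means equal S. At (12, 2): S = 11/12.
With p = 6: 5·6^(-1) = 5/6, so s^(-1) = 11/12 − 5/6 = 1/12.
Hence s = 1/(1/12) = 12.
Check: U(6, 12) = 1.0909.

s = 12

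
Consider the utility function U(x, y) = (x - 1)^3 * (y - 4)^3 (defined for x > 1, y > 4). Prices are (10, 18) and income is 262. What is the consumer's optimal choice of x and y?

MU_x = 3·(x−1)^2·(y−4)^3, MU_y = 3·(x−1)^3·(y−4)^2.
MRS = (y−4)/(x−1).
Tangency: set MRS = p_x/p_y = 10/18 = 5/9.
So (y − 4)/(x − 1) = 5/9, i.e. (y − 4) = (5/9)·(x − 1).
Rewrite the budget in excess-of-subsistence terms: 10·(x − 1) + 18·(y − 4) = 262 − 10·1 − 18·4 = 180.
Substituting, 20·(x − 1) = 180, so x − 1 = 9 and x* = 10.
Then y − 4 = (5/9)·9 = 5, so y* = 9.

x* = 10, y* = 9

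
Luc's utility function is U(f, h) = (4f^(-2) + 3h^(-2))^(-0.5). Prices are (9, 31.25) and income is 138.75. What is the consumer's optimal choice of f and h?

For CES with ρ = -2, MRS = (4/3)·(h/f)^3.
Tangency: set MRS = p_f/p_h = 9/31.25 = 36/125.
So (h/f)^3 = 27/125; taking the cube root, h/f = 0.6, i.e. h = 0.6·f.
Substitute into the budget 9·f + 31.25·h = 138.75: 27.75·f = 138.75, so f* = 5 and h* = 0.6·5 = 3.

f* = 5, h* = 3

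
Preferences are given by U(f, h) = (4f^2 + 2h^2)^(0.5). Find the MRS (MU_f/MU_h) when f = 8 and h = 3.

MRS = 16/3

For CES with ρ = 2, MRS = (4/2)·(h/f)^(-1).
At (8, 3): MRS = 16/3.
So at (8, 3) the consumer would give up 16/3 units of h for one more unit of f.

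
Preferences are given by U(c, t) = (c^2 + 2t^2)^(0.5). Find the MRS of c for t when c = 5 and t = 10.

MRS = 0.25

For CES with ρ = 2, MRS = (1/2)·(t/c)^(-1).
At (5, 10): MRS = 0.25.
That is, one extra unit of c is worth 0.25 units of t at the margin.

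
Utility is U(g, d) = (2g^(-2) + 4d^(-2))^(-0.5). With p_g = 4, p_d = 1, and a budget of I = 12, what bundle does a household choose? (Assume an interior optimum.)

g* = 2, d* = 4

For CES with ρ = -2, MRS = (2/4)·(d/g)^3.
Tangency: set MRS = p_g/p_d = 4/1 = 4.
So (d/g)^3 = 8; taking the cube root, d/g = 2, i.e. d = 2·g.
Substitute into the budget 4·g + 1·d = 12: 6·g = 12, so g* = 2 and d* = 2·2 = 4.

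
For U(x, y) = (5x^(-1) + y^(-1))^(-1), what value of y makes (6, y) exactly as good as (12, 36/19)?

U depends on (x, y) only through S = 5x^(-1) + y^(-1), so equal utility means equal S. At (12, 36/19): S = 17/18.
With x = 6: 5·6^(-1) = 5/6, so y^(-1) = 17/18 − 5/6 = 1/9.
Hence y = 1/(1/9) = 9.
Check: U(6, 9) = 1.0588.

y = 9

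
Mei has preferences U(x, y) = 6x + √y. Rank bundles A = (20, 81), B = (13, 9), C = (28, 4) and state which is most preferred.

Evaluate utility at each bundle:
U(A) = 129.000.
U(B) = 81.000.
U(C) = 170.000.
Highest utility is C, so C ≻ A ≻ B.

Bundle C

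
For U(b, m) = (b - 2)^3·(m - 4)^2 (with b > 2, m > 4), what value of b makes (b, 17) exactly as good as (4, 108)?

b = 10

U(4, 108) = 86528.
Set U(b, 17) = 86528 and solve.
With m = 17: (17 − 4)^2 = 169, so (b − 2)^3 = 86528/169 = 512.
Taking the cube root (with b > 2): b − 2 = 8, so b = 10.
Check: U(10, 17) = 86528.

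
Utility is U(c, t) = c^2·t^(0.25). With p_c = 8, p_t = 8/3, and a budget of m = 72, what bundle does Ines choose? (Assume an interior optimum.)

c* = 8, t* = 3

MU_c = 2·c·t^(0.25) and MU_t = 0.25·c^2·t^(-0.75).
MRS = MU_c/MU_t = (8)·t/c.
Tangency: set MRS = p_c/p_t = 8/(8/3) = 3.
So (8)·t/c = 3, i.e. t = 0.375·c.
Substitute into the budget 8·c + (8/3)·t = 72: 9·c = 72, so c* = 8.
Then t* = 0.375·8 = 3.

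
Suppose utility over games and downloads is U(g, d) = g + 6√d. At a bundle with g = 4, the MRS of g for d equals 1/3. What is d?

MU_g = 1, MU_d = 6/(2√d).
MRS = 1 ÷ (6/(2√d)).
MRS depends only on d: (1/3)·√d = 1/3 ⇒ √d = (1/3)/(1/3) = 1 ⇒ d = 1.

d = 1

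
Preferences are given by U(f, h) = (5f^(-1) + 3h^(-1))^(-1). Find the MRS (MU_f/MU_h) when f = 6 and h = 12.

MRS = 20/3

For CES with ρ = -1, MRS = (5/3)·(h/f)^2.
At (6, 12): MRS = 20/3.
The indifference curve has slope −20/3 at this bundle.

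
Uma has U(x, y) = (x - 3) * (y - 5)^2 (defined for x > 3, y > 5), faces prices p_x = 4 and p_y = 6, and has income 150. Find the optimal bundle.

x* = 12, y* = 17

MU_x = (y−5)^2, MU_y = 2·(x−3)·(y−5).
MRS = (1/2)·(y−5)/(x−3).
Tangency: set MRS = p_x/p_y = 4/6 = 2/3.
So (1/2)·(y − 5)/(x − 3) = 2/3, i.e. (y − 5) = (4/3)·(x − 3).
Rewrite the budget in excess-of-subsistence terms: 4·(x − 3) + 6·(y − 5) = 150 − 4·3 − 6·5 = 108.
Substituting, 12·(x − 3) = 108, so x − 3 = 9 and x* = 12.
Then y − 5 = (4/3)·9 = 12, so y* = 17.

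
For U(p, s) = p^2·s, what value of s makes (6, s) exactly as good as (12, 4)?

U(12, 4) = 576.
Set U(6, s) = 576 and solve.
With p = 6: 6^2 = 36, so s = 576/36 = 16.
Check: U(6, 16) = 576.

s = 16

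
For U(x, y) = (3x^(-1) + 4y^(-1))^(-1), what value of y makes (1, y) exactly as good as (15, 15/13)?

U depends on (x, y) only through S = 3x^(-1) + 4y^(-1), so equal utility means equal S. At (15, 15/13): S = 11/3.
With x = 1: 3·1^(-1) = 3, so 4y^(-1) = 11/3 − 3 = 2/3, i.e. y^(-1) = 1/6.
Hence y = 1/(1/6) = 6.
Check: U(1, 6) = 0.2727.

y = 6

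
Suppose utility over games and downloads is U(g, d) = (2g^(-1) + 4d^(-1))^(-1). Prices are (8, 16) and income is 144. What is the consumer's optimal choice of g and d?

For CES with ρ = -1, MRS = (2/4)·(d/g)^2.
Tangency: set MRS = p_g/p_d = 8/16 = 0.5.
So (d/g)^2 = 1; taking the square root, d/g = 1, i.e. d = g.
Substitute into the budget 8·g + 16·d = 144: 24·g = 144, so g* = 6 and d* = 6.

g* = 6, d* = 6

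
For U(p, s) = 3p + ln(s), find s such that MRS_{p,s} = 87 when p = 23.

s = 29

MU_p = 3, MU_s = 1/s.
MRS = 3 ÷ (1/s).
MRS depends only on s: 3·s = 87 ⇒ s = 87/3 = 29.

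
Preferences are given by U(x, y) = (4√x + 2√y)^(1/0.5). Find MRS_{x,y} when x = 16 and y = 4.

For CES with ρ = 0.5, MRS = (4/2)·√(y/x).
At (16, 4): MRS = 1.
So at (16, 4) the consumer would give up 1 units of y for one more unit of x.

MRS = 1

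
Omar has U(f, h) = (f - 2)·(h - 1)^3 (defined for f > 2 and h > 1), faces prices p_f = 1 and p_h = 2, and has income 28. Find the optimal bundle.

f* = 8, h* = 10

MU_f = (h−1)^3, MU_h = 3·(f−2)·(h−1)^2.
MRS = (1/3)·(h−1)/(f−2).
Tangency: set MRS = p_f/p_h = 1/2 = 0.5.
So (1/3)·(h − 1)/(f − 2) = 0.5, i.e. (h − 1) = 1.5·(f − 2).
Rewrite the budget in excess-of-subsistence terms: 1·(f − 2) + 2·(h − 1) = 28 − 1·2 − 2·1 = 24.
Substituting, 4·(f − 2) = 24, so f − 2 = 6 and f* = 8.
Then h − 1 = 1.5·6 = 9, so h* = 10.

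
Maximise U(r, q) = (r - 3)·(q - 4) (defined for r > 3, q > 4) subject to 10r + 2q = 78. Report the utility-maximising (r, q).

r* = 5, q* = 14

MU_r = (q−4), MU_q = (r−3).
MRS = (q−4)/(r−3).
Tangency: set MRS = p_r/p_q = 10/2 = 5.
So (q − 4)/(r − 3) = 5, i.e. (q − 4) = 5·(r − 3).
Rewrite the budget in excess-of-subsistence terms: 10·(r − 3) + 2·(q − 4) = 78 − 10·3 − 2·4 = 40.
Substituting, 20·(r − 3) = 40, so r − 3 = 2 and r* = 5.
Then q − 4 = 5·2 = 10, so q* = 14.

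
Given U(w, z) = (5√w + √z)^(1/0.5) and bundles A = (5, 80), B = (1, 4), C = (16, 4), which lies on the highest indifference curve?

Bundle C

Evaluate utility at each bundle:
U(A) = 405.000.
U(B) = 49.000.
U(C) = 484.000.
Highest utility is C, so C ≻ A ≻ B.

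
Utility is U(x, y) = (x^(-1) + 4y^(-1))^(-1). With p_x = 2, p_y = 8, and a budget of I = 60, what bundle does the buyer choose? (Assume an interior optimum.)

x* = 6, y* = 6

For CES with ρ = -1, MRS = (1/4)·(y/x)^2.
Tangency: set MRS = p_x/p_y = 2/8 = 0.25.
So (y/x)^2 = 1; taking the square root, y/x = 1, i.e. y = x.
Substitute into the budget 2·x + 8·y = 60: 10·x = 60, so x* = 6 and y* = 6.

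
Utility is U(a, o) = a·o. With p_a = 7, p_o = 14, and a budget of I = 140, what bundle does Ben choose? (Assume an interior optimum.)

a* = 10, o* = 5

MU_a = o and MU_o = a.
MRS = MU_a/MU_o = o/a.
Tangency: set MRS = p_a/p_o = 7/14 = 0.5.
So o/a = 0.5, i.e. o = 0.5·a.
Substitute into the budget 7·a + 14·o = 140: 14·a = 140, so a* = 10.
Then o* = 0.5·10 = 5.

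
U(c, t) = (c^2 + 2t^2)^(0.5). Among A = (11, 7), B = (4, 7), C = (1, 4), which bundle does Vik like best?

Evaluate utility at each bundle:
U(A) = 14.799.
U(B) = 10.677.
U(C) = 5.745.
Highest utility is A, so A ≻ B ≻ C.

Bundle A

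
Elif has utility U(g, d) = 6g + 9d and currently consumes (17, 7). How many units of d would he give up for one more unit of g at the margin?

MU_g = 6, MU_d = 9, so MRS = 6/9 = 2/3 at every bundle.
At (17, 7): MRS = 2/3.
So at (17, 7) the consumer would give up 2/3 units of d for one more unit of g.

MRS = 2/3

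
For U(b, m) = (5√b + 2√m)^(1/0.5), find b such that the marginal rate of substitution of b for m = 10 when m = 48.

b = 3

For CES with ρ = 0.5, MRS = (5/2)·√(m/b).
Setting (5/2)·√(48/b) = 10 gives √(48/b) = 4, so 48/b = 16 and b = 3.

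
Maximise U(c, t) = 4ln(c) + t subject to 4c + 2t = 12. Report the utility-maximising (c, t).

c* = 2, t* = 2

MU_c = 4/c, MU_t = 1.
MRS = 4/c ÷ 1.
Tangency: set MRS = p_c/p_t = 4/2 = 2.
MRS depends only on c: 4/c = 2 ⇒ c* = 4/2 = 2.
From the budget, 2·t = 12 − 4·2 = 4, so t* = 2.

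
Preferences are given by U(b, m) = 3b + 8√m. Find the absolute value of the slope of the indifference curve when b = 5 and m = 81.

MRS = 6.75

MU_b = 3, MU_m = 8/(2√m).
MRS = 3 ÷ (8/(2√m)).
At (5, 81): MRS = 6.75.
That is, one extra unit of b is worth 6.75 units of m at the margin.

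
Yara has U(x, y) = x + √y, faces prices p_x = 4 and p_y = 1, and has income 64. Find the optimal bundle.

MU_x = 1, MU_y = 1/(2√y).
MRS = 1 ÷ (1/(2√y)).
Tangency: set MRS = p_x/p_y = 4/1 = 4.
MRS depends only on y: 2·√y = 4 ⇒ √y = 4/2 = 2 ⇒ y* = 4.
From the budget, 4·x = 64 − 1·4 = 60, so x* = 15.

x* = 15, y* = 4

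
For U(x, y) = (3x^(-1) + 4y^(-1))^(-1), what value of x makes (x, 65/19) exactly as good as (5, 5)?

U depends on (x, y) only through S = 3x^(-1) + 4y^(-1), so equal utility means equal S. At (5, 5): S = 1.4.
With y = 65/19: 4·(65/19)^(-1) = 76/65, so 3x^(-1) = 1.4 − 76/65 = 3/13, i.e. x^(-1) = 1/13.
Hence x = 1/(1/13) = 13.
Check: U(13, 65/19) = 0.7143.

x = 13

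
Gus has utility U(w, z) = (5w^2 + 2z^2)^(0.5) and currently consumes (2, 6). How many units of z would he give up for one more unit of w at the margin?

MRS = 5/6

For CES with ρ = 2, MRS = (5/2)·(z/w)^(-1).
At (2, 6): MRS = 5/6.
That is, one extra unit of w is worth 5/6 units of z at the margin.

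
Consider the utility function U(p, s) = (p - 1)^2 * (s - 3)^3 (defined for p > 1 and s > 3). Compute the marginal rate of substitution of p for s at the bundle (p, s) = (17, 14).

MRS = 11/24

MU_p = 2·(p−1)·(s−3)^3, MU_s = 3·(p−1)^2·(s−3)^2.
MRS = (2/3)·(s−3)/(p−1).
At (17, 14): MRS = 11/24.
So at (17, 14) the consumer would give up 11/24 units of s for one more unit of p.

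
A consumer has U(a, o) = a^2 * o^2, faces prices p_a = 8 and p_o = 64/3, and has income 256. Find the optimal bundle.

MU_a = 2·a·o^2 and MU_o = 2·a^2·o.
MRS = MU_a/MU_o = o/a.
Tangency: set MRS = p_a/p_o = 8/(64/3) = 0.375.
So o/a = 0.375, i.e. o = 0.375·a.
Substitute into the budget 8·a + (64/3)·o = 256: 16·a = 256, so a* = 16.
Then o* = 0.375·16 = 6.

a* = 16, o* = 6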